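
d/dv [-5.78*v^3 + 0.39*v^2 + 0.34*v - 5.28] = -17.34*v^2 + 0.78*v + 0.34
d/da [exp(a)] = exp(a)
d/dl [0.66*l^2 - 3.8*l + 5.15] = 1.32*l - 3.8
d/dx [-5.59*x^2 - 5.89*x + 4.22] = -11.18*x - 5.89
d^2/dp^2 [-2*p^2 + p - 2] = -4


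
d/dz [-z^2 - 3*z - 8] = -2*z - 3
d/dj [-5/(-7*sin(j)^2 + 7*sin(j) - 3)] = 35*(1 - 2*sin(j))*cos(j)/(7*sin(j)^2 - 7*sin(j) + 3)^2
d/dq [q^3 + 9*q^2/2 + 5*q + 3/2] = 3*q^2 + 9*q + 5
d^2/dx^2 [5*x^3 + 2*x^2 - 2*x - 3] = 30*x + 4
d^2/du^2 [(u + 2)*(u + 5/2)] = 2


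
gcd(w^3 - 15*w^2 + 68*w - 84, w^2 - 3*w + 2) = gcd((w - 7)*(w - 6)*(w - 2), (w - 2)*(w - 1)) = w - 2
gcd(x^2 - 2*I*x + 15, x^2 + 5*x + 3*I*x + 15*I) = x + 3*I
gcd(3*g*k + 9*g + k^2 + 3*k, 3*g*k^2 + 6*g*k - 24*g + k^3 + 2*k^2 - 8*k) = 3*g + k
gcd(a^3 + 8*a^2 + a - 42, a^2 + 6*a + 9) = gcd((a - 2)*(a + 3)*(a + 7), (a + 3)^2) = a + 3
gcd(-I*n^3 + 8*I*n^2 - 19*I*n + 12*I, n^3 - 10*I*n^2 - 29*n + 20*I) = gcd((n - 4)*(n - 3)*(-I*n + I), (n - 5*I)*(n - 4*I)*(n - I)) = 1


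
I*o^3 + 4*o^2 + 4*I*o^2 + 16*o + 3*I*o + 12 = (o + 3)*(o - 4*I)*(I*o + I)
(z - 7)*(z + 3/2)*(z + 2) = z^3 - 7*z^2/2 - 43*z/2 - 21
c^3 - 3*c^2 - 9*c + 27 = (c - 3)^2*(c + 3)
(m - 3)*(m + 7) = m^2 + 4*m - 21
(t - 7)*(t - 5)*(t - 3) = t^3 - 15*t^2 + 71*t - 105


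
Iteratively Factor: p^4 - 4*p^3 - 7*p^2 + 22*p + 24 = (p + 1)*(p^3 - 5*p^2 - 2*p + 24) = (p + 1)*(p + 2)*(p^2 - 7*p + 12) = (p - 3)*(p + 1)*(p + 2)*(p - 4)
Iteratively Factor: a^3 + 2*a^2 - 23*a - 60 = (a + 4)*(a^2 - 2*a - 15) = (a + 3)*(a + 4)*(a - 5)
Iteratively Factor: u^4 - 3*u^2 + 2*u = (u - 1)*(u^3 + u^2 - 2*u) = u*(u - 1)*(u^2 + u - 2) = u*(u - 1)*(u + 2)*(u - 1)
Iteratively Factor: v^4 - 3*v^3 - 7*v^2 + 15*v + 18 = (v + 2)*(v^3 - 5*v^2 + 3*v + 9) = (v + 1)*(v + 2)*(v^2 - 6*v + 9) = (v - 3)*(v + 1)*(v + 2)*(v - 3)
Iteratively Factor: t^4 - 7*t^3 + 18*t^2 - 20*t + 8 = (t - 1)*(t^3 - 6*t^2 + 12*t - 8) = (t - 2)*(t - 1)*(t^2 - 4*t + 4) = (t - 2)^2*(t - 1)*(t - 2)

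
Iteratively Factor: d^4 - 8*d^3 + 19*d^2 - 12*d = (d - 1)*(d^3 - 7*d^2 + 12*d) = d*(d - 1)*(d^2 - 7*d + 12) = d*(d - 4)*(d - 1)*(d - 3)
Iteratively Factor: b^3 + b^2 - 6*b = (b)*(b^2 + b - 6) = b*(b + 3)*(b - 2)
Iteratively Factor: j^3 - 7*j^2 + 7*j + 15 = (j - 3)*(j^2 - 4*j - 5) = (j - 3)*(j + 1)*(j - 5)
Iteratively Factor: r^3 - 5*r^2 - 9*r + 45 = (r - 3)*(r^2 - 2*r - 15) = (r - 5)*(r - 3)*(r + 3)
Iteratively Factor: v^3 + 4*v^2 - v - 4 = (v + 4)*(v^2 - 1) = (v - 1)*(v + 4)*(v + 1)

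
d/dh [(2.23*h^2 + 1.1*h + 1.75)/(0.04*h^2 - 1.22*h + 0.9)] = (-2.7646*h^2 + 3.874*h + 3.125)/(0.0016*h^4 - 0.0976*h^3 + 1.5604*h^2 - 2.196*h + 0.81)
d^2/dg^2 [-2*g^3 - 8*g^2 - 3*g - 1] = -12*g - 16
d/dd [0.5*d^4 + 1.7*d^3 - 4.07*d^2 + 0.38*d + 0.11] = 2.0*d^3 + 5.1*d^2 - 8.14*d + 0.38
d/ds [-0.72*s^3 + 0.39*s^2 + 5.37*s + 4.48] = -2.16*s^2 + 0.78*s + 5.37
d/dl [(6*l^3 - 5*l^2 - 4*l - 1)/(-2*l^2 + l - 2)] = (-12*l^4 + 12*l^3 - 49*l^2 + 16*l + 9)/(4*l^4 - 4*l^3 + 9*l^2 - 4*l + 4)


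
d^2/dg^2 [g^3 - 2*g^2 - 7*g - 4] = 6*g - 4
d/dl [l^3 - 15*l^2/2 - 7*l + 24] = 3*l^2 - 15*l - 7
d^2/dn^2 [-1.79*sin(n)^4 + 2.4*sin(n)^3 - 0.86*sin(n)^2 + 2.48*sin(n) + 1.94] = 28.64*sin(n)^4 - 21.6*sin(n)^3 - 18.04*sin(n)^2 + 11.92*sin(n) - 1.72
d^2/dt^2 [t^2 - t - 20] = 2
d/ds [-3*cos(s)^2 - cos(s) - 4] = (6*cos(s) + 1)*sin(s)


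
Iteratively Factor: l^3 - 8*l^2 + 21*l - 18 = (l - 2)*(l^2 - 6*l + 9) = (l - 3)*(l - 2)*(l - 3)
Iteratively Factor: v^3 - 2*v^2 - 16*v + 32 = (v - 4)*(v^2 + 2*v - 8) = (v - 4)*(v - 2)*(v + 4)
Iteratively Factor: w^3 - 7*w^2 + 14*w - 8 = (w - 2)*(w^2 - 5*w + 4) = (w - 2)*(w - 1)*(w - 4)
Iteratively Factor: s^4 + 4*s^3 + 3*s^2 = (s)*(s^3 + 4*s^2 + 3*s) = s*(s + 1)*(s^2 + 3*s) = s*(s + 1)*(s + 3)*(s)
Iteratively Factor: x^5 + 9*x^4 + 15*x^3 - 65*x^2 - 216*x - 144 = (x + 3)*(x^4 + 6*x^3 - 3*x^2 - 56*x - 48) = (x + 3)*(x + 4)*(x^3 + 2*x^2 - 11*x - 12) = (x + 3)*(x + 4)^2*(x^2 - 2*x - 3) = (x + 1)*(x + 3)*(x + 4)^2*(x - 3)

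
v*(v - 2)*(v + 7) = v^3 + 5*v^2 - 14*v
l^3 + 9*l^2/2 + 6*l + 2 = (l + 1/2)*(l + 2)^2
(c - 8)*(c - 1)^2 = c^3 - 10*c^2 + 17*c - 8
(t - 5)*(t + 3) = t^2 - 2*t - 15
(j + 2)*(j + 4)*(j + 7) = j^3 + 13*j^2 + 50*j + 56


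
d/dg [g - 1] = 1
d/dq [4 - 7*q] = -7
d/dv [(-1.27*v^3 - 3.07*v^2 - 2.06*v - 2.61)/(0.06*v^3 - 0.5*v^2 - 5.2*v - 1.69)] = (0.8192*v^4 + 13.4552*v^3 + 21.8427*v^2 + 7.7666*v - 10.0906)/(0.0036*v^6 - 0.06*v^5 - 0.374*v^4 + 4.9972*v^3 + 28.73*v^2 + 17.576*v + 2.8561)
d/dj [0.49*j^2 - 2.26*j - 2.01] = 0.98*j - 2.26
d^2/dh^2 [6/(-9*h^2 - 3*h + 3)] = 4*(9*h^2 + 3*h - (6*h + 1)^2 - 3)/(3*h^2 + h - 1)^3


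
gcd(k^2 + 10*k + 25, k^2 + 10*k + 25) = k^2 + 10*k + 25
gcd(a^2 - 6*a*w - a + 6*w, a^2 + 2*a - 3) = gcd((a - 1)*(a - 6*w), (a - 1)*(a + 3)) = a - 1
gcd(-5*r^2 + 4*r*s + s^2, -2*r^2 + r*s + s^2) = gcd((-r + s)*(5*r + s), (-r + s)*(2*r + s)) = r - s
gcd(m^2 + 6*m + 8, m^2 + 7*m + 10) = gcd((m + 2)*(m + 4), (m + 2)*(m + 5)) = m + 2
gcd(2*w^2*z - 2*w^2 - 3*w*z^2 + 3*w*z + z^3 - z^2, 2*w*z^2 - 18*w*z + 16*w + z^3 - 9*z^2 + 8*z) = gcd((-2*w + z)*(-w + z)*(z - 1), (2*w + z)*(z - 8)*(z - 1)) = z - 1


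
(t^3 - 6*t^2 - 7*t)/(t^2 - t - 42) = t*(t + 1)/(t + 6)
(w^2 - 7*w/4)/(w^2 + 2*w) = (w - 7/4)/(w + 2)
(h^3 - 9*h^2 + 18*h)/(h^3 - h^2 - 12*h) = (-h^2 + 9*h - 18)/(-h^2 + h + 12)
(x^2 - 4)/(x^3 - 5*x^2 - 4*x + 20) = 1/(x - 5)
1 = 1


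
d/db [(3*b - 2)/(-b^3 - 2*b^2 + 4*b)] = 2*(3*b^3 - 4*b + 4)/(b^2*(b^4 + 4*b^3 - 4*b^2 - 16*b + 16))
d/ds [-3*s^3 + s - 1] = 1 - 9*s^2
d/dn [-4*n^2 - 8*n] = -8*n - 8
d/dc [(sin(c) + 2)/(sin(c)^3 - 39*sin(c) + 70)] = (-2*sin(c)^3 - 6*sin(c)^2 + 148)*cos(c)/(sin(c)^3 - 39*sin(c) + 70)^2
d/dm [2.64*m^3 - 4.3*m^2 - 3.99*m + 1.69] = 7.92*m^2 - 8.6*m - 3.99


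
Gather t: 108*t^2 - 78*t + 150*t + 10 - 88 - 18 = 108*t^2 + 72*t - 96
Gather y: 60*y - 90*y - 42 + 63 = 21 - 30*y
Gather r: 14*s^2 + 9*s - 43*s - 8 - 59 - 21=14*s^2 - 34*s - 88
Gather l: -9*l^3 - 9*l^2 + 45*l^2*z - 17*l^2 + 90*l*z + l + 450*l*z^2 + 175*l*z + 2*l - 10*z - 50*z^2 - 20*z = -9*l^3 + l^2*(45*z - 26) + l*(450*z^2 + 265*z + 3) - 50*z^2 - 30*z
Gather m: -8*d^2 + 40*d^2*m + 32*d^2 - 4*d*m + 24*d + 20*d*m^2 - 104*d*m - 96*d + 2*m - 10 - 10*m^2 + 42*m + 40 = 24*d^2 - 72*d + m^2*(20*d - 10) + m*(40*d^2 - 108*d + 44) + 30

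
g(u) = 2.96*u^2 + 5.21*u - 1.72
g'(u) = 5.92*u + 5.21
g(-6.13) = 77.57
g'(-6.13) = -31.08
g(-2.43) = 3.10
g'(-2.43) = -9.18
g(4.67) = 87.17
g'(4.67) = 32.86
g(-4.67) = 38.50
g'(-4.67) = -22.44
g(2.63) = 32.46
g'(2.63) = 20.78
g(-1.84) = -1.29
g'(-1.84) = -5.68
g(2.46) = 29.01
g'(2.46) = 19.77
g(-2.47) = 3.47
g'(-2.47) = -9.41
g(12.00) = 487.04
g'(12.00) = 76.25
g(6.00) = 136.10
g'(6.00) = 40.73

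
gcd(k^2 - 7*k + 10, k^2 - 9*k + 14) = k - 2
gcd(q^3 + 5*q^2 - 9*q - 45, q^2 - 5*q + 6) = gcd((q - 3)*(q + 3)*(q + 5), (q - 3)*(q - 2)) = q - 3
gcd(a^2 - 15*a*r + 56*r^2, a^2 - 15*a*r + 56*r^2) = a^2 - 15*a*r + 56*r^2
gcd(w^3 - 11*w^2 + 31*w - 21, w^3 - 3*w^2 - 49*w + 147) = w^2 - 10*w + 21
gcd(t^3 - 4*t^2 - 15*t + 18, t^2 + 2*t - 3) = t^2 + 2*t - 3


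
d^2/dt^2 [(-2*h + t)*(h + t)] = 2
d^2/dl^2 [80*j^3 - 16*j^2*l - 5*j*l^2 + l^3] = -10*j + 6*l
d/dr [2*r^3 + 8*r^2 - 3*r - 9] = 6*r^2 + 16*r - 3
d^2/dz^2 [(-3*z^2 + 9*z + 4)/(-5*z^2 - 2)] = 2*(-225*z^3 - 390*z^2 + 270*z + 52)/(125*z^6 + 150*z^4 + 60*z^2 + 8)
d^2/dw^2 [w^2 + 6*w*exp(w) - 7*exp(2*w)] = 6*w*exp(w) - 28*exp(2*w) + 12*exp(w) + 2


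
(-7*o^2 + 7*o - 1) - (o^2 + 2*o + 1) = -8*o^2 + 5*o - 2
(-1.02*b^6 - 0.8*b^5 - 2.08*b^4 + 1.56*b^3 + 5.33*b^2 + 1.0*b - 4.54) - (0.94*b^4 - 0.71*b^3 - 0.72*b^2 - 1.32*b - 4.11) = -1.02*b^6 - 0.8*b^5 - 3.02*b^4 + 2.27*b^3 + 6.05*b^2 + 2.32*b - 0.43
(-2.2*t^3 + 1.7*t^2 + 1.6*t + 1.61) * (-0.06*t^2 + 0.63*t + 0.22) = 0.132*t^5 - 1.488*t^4 + 0.491*t^3 + 1.2854*t^2 + 1.3663*t + 0.3542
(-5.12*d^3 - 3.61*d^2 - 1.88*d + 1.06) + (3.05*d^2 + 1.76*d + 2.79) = -5.12*d^3 - 0.56*d^2 - 0.12*d + 3.85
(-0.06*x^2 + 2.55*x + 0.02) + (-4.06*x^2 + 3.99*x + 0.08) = -4.12*x^2 + 6.54*x + 0.1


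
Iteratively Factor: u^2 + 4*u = (u)*(u + 4)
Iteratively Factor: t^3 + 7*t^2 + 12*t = (t + 3)*(t^2 + 4*t) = (t + 3)*(t + 4)*(t)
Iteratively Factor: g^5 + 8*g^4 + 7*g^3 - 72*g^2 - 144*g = (g + 4)*(g^4 + 4*g^3 - 9*g^2 - 36*g) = (g - 3)*(g + 4)*(g^3 + 7*g^2 + 12*g) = g*(g - 3)*(g + 4)*(g^2 + 7*g + 12) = g*(g - 3)*(g + 3)*(g + 4)*(g + 4)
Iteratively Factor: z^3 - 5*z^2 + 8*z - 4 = (z - 1)*(z^2 - 4*z + 4) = (z - 2)*(z - 1)*(z - 2)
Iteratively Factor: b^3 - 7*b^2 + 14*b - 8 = (b - 2)*(b^2 - 5*b + 4) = (b - 4)*(b - 2)*(b - 1)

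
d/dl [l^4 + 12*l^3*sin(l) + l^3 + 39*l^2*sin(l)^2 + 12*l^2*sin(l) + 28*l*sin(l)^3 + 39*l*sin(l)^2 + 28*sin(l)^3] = 12*l^3*cos(l) + 4*l^3 + 36*l^2*sin(l) + 39*l^2*sin(2*l) + 12*l^2*cos(l) + 3*l^2 + 84*l*sin(l)^2*cos(l) + 78*l*sin(l)^2 + 24*l*sin(l) + 39*l*sin(2*l) + 28*sin(l)^3 + 84*sin(l)^2*cos(l) + 39*sin(l)^2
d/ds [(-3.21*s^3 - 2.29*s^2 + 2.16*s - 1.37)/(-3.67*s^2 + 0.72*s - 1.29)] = (11.7807*s^4 - 4.6224*s^3 + 18.7011*s^2 - 4.1476*s - 1.8)/(13.4689*s^4 - 5.2848*s^3 + 9.987*s^2 - 1.8576*s + 1.6641)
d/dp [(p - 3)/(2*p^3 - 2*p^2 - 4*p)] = (-p*(-p^2 + p + 2) + (p - 3)*(-3*p^2 + 2*p + 2))/(2*p^2*(-p^2 + p + 2)^2)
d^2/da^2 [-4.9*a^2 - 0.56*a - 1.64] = -9.80000000000000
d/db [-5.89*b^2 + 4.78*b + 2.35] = 4.78 - 11.78*b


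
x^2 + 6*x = x*(x + 6)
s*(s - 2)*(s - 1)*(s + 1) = s^4 - 2*s^3 - s^2 + 2*s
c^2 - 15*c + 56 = (c - 8)*(c - 7)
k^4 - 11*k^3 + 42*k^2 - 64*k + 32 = (k - 4)^2*(k - 2)*(k - 1)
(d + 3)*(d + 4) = d^2 + 7*d + 12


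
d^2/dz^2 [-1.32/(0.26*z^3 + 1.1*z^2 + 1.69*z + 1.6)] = ((2.0592*z + 2.904)*(0.26*z^3 + 1.1*z^2 + 1.69*z + 1.6) - 1.32*(0.78*z^2 + 2.2*z + 1.69)*(1.56*z^2 + 4.4*z + 3.38))/(0.26*z^3 + 1.1*z^2 + 1.69*z + 1.6)^3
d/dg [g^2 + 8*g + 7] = 2*g + 8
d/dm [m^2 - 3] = 2*m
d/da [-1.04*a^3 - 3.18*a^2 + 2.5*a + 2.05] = -3.12*a^2 - 6.36*a + 2.5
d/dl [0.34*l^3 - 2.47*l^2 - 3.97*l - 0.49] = 1.02*l^2 - 4.94*l - 3.97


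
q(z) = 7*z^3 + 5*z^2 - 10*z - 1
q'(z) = 21*z^2 + 10*z - 10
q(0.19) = -2.67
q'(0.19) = -7.34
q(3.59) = 351.42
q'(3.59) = 296.55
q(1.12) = 3.91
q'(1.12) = 27.54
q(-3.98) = -323.31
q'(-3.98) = 282.85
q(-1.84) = -9.28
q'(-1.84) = 42.70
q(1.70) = 30.84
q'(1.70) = 67.69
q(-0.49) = 4.28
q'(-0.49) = -9.86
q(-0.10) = 0.04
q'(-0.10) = -10.79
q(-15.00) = -22351.00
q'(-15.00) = 4565.00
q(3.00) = 203.00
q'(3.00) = 209.00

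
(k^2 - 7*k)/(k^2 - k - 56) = k*(7 - k)/(-k^2 + k + 56)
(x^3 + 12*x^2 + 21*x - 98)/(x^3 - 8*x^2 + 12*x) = (x^2 + 14*x + 49)/(x*(x - 6))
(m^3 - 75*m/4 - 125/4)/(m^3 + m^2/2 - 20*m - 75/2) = (m + 5/2)/(m + 3)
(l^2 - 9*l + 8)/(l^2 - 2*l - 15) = (-l^2 + 9*l - 8)/(-l^2 + 2*l + 15)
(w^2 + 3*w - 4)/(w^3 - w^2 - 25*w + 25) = (w + 4)/(w^2 - 25)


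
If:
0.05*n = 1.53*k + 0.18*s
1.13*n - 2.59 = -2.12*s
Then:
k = 0.0749031175892186 - 0.178957718780728*s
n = 2.29203539823009 - 1.87610619469027*s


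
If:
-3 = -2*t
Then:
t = 3/2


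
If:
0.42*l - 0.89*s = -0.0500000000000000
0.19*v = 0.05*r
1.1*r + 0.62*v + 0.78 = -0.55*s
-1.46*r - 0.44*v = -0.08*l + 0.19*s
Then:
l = -3.19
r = 0.01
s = -1.45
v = 0.00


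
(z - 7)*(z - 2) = z^2 - 9*z + 14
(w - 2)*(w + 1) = w^2 - w - 2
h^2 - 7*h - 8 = (h - 8)*(h + 1)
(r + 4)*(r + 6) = r^2 + 10*r + 24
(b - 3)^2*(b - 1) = b^3 - 7*b^2 + 15*b - 9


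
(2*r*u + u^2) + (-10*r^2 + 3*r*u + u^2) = -10*r^2 + 5*r*u + 2*u^2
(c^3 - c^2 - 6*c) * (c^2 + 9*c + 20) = c^5 + 8*c^4 + 5*c^3 - 74*c^2 - 120*c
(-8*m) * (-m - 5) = 8*m^2 + 40*m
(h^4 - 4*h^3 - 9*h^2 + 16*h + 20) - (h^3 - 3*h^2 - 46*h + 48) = h^4 - 5*h^3 - 6*h^2 + 62*h - 28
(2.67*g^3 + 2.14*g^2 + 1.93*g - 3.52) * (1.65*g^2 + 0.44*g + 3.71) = 4.4055*g^5 + 4.7058*g^4 + 14.0318*g^3 + 2.9806*g^2 + 5.6115*g - 13.0592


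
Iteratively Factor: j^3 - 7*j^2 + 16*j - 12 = (j - 2)*(j^2 - 5*j + 6) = (j - 2)^2*(j - 3)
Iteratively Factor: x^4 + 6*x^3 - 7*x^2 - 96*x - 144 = (x - 4)*(x^3 + 10*x^2 + 33*x + 36) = (x - 4)*(x + 4)*(x^2 + 6*x + 9) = (x - 4)*(x + 3)*(x + 4)*(x + 3)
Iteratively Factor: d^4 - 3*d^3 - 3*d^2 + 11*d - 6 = (d + 2)*(d^3 - 5*d^2 + 7*d - 3) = (d - 1)*(d + 2)*(d^2 - 4*d + 3) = (d - 1)^2*(d + 2)*(d - 3)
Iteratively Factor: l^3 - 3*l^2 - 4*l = (l)*(l^2 - 3*l - 4) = l*(l + 1)*(l - 4)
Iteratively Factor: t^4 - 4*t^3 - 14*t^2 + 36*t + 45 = (t - 3)*(t^3 - t^2 - 17*t - 15) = (t - 3)*(t + 3)*(t^2 - 4*t - 5) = (t - 3)*(t + 1)*(t + 3)*(t - 5)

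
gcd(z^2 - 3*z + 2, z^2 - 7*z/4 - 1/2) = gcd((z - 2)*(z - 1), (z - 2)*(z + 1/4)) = z - 2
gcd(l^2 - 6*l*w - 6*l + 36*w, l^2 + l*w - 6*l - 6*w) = l - 6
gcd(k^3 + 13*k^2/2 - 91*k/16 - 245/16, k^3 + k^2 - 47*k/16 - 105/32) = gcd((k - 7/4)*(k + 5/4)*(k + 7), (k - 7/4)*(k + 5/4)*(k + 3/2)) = k^2 - k/2 - 35/16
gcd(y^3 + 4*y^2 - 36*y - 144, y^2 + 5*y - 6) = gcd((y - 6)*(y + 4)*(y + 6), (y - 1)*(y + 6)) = y + 6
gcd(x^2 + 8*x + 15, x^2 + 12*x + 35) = x + 5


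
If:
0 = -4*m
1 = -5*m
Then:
No Solution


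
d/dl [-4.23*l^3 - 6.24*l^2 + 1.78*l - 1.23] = -12.69*l^2 - 12.48*l + 1.78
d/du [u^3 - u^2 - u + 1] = 3*u^2 - 2*u - 1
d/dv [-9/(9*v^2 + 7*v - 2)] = 9*(18*v + 7)/(9*v^2 + 7*v - 2)^2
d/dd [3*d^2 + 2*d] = 6*d + 2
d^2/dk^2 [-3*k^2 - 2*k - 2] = -6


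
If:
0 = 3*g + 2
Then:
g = -2/3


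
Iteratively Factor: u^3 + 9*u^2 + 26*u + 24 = (u + 3)*(u^2 + 6*u + 8) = (u + 3)*(u + 4)*(u + 2)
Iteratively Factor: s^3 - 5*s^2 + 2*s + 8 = (s + 1)*(s^2 - 6*s + 8) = (s - 4)*(s + 1)*(s - 2)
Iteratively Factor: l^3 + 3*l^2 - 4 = (l + 2)*(l^2 + l - 2) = (l + 2)^2*(l - 1)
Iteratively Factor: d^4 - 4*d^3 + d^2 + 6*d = (d - 2)*(d^3 - 2*d^2 - 3*d) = (d - 2)*(d + 1)*(d^2 - 3*d) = (d - 3)*(d - 2)*(d + 1)*(d)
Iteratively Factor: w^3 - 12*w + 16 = (w - 2)*(w^2 + 2*w - 8) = (w - 2)*(w + 4)*(w - 2)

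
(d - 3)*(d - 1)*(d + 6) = d^3 + 2*d^2 - 21*d + 18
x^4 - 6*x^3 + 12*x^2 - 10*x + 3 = (x - 3)*(x - 1)^3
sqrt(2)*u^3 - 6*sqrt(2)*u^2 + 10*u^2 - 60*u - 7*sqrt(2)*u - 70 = (u - 7)*(u + 5*sqrt(2))*(sqrt(2)*u + sqrt(2))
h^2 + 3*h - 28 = (h - 4)*(h + 7)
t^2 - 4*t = t*(t - 4)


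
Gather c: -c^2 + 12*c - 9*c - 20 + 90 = -c^2 + 3*c + 70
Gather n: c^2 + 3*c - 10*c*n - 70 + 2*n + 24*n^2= c^2 + 3*c + 24*n^2 + n*(2 - 10*c) - 70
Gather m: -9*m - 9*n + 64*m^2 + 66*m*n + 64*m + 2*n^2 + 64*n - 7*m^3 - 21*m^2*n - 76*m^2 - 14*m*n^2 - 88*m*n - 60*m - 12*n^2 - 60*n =-7*m^3 + m^2*(-21*n - 12) + m*(-14*n^2 - 22*n - 5) - 10*n^2 - 5*n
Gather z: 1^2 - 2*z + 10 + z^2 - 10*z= z^2 - 12*z + 11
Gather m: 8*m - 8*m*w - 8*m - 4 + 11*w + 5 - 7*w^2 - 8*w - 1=-8*m*w - 7*w^2 + 3*w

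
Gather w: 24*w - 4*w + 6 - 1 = 20*w + 5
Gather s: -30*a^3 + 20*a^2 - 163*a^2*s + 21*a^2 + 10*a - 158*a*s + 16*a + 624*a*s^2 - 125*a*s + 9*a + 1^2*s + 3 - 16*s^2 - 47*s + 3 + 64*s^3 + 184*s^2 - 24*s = -30*a^3 + 41*a^2 + 35*a + 64*s^3 + s^2*(624*a + 168) + s*(-163*a^2 - 283*a - 70) + 6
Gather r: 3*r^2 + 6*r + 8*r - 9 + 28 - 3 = 3*r^2 + 14*r + 16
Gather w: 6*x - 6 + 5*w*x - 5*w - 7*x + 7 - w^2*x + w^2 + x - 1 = w^2*(1 - x) + w*(5*x - 5)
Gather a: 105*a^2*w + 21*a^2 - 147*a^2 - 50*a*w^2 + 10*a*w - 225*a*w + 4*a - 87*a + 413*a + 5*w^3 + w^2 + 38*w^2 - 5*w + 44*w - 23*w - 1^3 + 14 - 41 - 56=a^2*(105*w - 126) + a*(-50*w^2 - 215*w + 330) + 5*w^3 + 39*w^2 + 16*w - 84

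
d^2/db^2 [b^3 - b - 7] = 6*b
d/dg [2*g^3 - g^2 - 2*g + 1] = 6*g^2 - 2*g - 2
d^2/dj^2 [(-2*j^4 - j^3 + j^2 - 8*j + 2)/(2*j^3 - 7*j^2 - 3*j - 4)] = 4*(-60*j^6 - 144*j^5 + 66*j^4 - 401*j^3 - 219*j^2 + 399*j + 37)/(8*j^9 - 84*j^8 + 258*j^7 - 139*j^6 - 51*j^5 - 633*j^4 - 435*j^3 - 444*j^2 - 144*j - 64)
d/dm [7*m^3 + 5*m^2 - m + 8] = 21*m^2 + 10*m - 1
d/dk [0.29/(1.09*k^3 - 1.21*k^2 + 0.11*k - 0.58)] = (-0.9483*k^2 + 0.7018*k - 0.0319)/(1.09*k^3 - 1.21*k^2 + 0.11*k - 0.58)^2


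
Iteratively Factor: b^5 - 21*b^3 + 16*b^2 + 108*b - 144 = (b - 3)*(b^4 + 3*b^3 - 12*b^2 - 20*b + 48) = (b - 3)*(b + 3)*(b^3 - 12*b + 16) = (b - 3)*(b + 3)*(b + 4)*(b^2 - 4*b + 4) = (b - 3)*(b - 2)*(b + 3)*(b + 4)*(b - 2)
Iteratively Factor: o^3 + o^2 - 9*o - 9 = (o - 3)*(o^2 + 4*o + 3) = (o - 3)*(o + 3)*(o + 1)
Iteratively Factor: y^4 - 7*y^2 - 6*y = (y + 2)*(y^3 - 2*y^2 - 3*y) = (y - 3)*(y + 2)*(y^2 + y) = y*(y - 3)*(y + 2)*(y + 1)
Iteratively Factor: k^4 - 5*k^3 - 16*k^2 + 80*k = (k - 5)*(k^3 - 16*k) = (k - 5)*(k + 4)*(k^2 - 4*k) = k*(k - 5)*(k + 4)*(k - 4)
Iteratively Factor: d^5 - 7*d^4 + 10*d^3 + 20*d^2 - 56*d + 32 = (d + 2)*(d^4 - 9*d^3 + 28*d^2 - 36*d + 16) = (d - 1)*(d + 2)*(d^3 - 8*d^2 + 20*d - 16) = (d - 2)*(d - 1)*(d + 2)*(d^2 - 6*d + 8) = (d - 4)*(d - 2)*(d - 1)*(d + 2)*(d - 2)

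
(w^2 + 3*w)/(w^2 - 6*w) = (w + 3)/(w - 6)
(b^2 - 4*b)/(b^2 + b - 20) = b/(b + 5)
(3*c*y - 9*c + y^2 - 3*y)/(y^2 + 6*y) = (3*c*y - 9*c + y^2 - 3*y)/(y*(y + 6))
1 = 1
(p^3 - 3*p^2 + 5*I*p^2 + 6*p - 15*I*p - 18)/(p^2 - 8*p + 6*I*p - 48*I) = (p^2 - p*(3 + I) + 3*I)/(p - 8)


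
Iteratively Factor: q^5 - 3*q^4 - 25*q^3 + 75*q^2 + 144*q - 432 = (q - 4)*(q^4 + q^3 - 21*q^2 - 9*q + 108) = (q - 4)*(q + 3)*(q^3 - 2*q^2 - 15*q + 36) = (q - 4)*(q + 3)*(q + 4)*(q^2 - 6*q + 9) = (q - 4)*(q - 3)*(q + 3)*(q + 4)*(q - 3)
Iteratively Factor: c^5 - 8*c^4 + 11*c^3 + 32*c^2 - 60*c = (c)*(c^4 - 8*c^3 + 11*c^2 + 32*c - 60) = c*(c - 5)*(c^3 - 3*c^2 - 4*c + 12) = c*(c - 5)*(c - 2)*(c^2 - c - 6) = c*(c - 5)*(c - 2)*(c + 2)*(c - 3)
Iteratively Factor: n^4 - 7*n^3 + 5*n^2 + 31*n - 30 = (n - 5)*(n^3 - 2*n^2 - 5*n + 6) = (n - 5)*(n - 3)*(n^2 + n - 2) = (n - 5)*(n - 3)*(n + 2)*(n - 1)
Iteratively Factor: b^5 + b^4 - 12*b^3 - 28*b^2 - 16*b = (b + 2)*(b^4 - b^3 - 10*b^2 - 8*b) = (b + 2)^2*(b^3 - 3*b^2 - 4*b) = (b - 4)*(b + 2)^2*(b^2 + b) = (b - 4)*(b + 1)*(b + 2)^2*(b)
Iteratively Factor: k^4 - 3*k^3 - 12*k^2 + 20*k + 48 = (k - 3)*(k^3 - 12*k - 16) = (k - 3)*(k + 2)*(k^2 - 2*k - 8) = (k - 3)*(k + 2)^2*(k - 4)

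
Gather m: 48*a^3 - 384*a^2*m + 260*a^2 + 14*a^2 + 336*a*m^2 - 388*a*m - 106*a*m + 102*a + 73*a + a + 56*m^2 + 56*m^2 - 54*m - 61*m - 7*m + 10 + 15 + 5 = 48*a^3 + 274*a^2 + 176*a + m^2*(336*a + 112) + m*(-384*a^2 - 494*a - 122) + 30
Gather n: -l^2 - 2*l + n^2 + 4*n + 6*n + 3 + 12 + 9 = -l^2 - 2*l + n^2 + 10*n + 24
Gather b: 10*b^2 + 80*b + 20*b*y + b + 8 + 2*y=10*b^2 + b*(20*y + 81) + 2*y + 8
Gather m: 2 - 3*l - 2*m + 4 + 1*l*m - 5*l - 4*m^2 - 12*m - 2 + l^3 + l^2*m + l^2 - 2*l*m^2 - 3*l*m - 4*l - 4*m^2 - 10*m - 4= l^3 + l^2 - 12*l + m^2*(-2*l - 8) + m*(l^2 - 2*l - 24)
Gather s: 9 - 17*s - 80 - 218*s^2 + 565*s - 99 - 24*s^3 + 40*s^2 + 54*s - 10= -24*s^3 - 178*s^2 + 602*s - 180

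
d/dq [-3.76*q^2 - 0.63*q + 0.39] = -7.52*q - 0.63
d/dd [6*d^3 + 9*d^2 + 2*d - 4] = 18*d^2 + 18*d + 2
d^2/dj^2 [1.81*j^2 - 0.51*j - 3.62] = 3.62000000000000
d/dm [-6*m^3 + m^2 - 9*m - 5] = -18*m^2 + 2*m - 9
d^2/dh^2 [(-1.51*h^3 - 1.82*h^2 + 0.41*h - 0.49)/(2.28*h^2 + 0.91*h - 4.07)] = (1.4210854715202e-14*h^4 - 18.710294*h^3 - 83.061006*h^2 - 133.35009*h - 67.164748)/(11.852352*h^6 + 14.191632*h^5 - 57.80826*h^4 - 49.913045*h^3 + 103.192815*h^2 + 45.222177*h - 67.419143)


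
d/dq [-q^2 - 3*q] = -2*q - 3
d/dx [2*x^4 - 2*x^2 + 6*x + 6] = 8*x^3 - 4*x + 6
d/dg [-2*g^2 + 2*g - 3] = 2 - 4*g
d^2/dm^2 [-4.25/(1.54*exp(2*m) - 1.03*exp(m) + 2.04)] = (-4.25*(3.08*exp(m) - 1.03)*(6.16*exp(m) - 2.06)*exp(m) + (26.18*exp(m) - 4.3775)*(1.54*exp(2*m) - 1.03*exp(m) + 2.04))*exp(m)/(1.54*exp(2*m) - 1.03*exp(m) + 2.04)^3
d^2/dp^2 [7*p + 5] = 0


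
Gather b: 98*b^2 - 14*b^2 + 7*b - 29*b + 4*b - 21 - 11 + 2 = 84*b^2 - 18*b - 30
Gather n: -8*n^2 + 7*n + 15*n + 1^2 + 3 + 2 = -8*n^2 + 22*n + 6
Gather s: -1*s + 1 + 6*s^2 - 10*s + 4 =6*s^2 - 11*s + 5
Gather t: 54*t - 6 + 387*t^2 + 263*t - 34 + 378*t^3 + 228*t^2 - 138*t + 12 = 378*t^3 + 615*t^2 + 179*t - 28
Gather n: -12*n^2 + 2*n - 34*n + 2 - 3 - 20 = -12*n^2 - 32*n - 21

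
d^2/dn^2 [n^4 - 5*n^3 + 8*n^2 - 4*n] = 12*n^2 - 30*n + 16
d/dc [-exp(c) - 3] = -exp(c)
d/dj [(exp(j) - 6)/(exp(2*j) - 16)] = (-2*(exp(j) - 6)*exp(j) + exp(2*j) - 16)*exp(j)/(exp(2*j) - 16)^2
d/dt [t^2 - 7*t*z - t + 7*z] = 2*t - 7*z - 1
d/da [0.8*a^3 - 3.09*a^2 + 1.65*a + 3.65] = 2.4*a^2 - 6.18*a + 1.65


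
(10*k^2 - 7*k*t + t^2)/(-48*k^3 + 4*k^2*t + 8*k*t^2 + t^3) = (-5*k + t)/(24*k^2 + 10*k*t + t^2)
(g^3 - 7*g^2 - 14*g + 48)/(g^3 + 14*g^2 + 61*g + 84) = (g^2 - 10*g + 16)/(g^2 + 11*g + 28)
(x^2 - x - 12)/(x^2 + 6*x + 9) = (x - 4)/(x + 3)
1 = 1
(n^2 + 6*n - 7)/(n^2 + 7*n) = (n - 1)/n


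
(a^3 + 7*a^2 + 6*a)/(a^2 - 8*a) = (a^2 + 7*a + 6)/(a - 8)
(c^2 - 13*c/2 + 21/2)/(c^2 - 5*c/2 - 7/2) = (c - 3)/(c + 1)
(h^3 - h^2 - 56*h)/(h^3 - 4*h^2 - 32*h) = (h + 7)/(h + 4)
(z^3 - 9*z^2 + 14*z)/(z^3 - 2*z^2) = (z - 7)/z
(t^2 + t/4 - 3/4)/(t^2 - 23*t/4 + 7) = (4*t^2 + t - 3)/(4*t^2 - 23*t + 28)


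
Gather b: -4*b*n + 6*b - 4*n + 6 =b*(6 - 4*n) - 4*n + 6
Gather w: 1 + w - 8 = w - 7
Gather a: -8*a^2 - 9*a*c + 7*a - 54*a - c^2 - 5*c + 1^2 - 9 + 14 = -8*a^2 + a*(-9*c - 47) - c^2 - 5*c + 6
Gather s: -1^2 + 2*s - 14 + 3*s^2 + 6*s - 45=3*s^2 + 8*s - 60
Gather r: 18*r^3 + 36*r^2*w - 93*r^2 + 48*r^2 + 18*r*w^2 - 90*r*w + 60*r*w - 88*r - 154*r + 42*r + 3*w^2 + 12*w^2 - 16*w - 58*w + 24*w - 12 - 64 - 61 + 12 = 18*r^3 + r^2*(36*w - 45) + r*(18*w^2 - 30*w - 200) + 15*w^2 - 50*w - 125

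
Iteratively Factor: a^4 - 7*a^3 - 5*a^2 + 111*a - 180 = (a + 4)*(a^3 - 11*a^2 + 39*a - 45) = (a - 3)*(a + 4)*(a^2 - 8*a + 15) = (a - 5)*(a - 3)*(a + 4)*(a - 3)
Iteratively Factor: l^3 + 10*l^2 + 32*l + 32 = (l + 4)*(l^2 + 6*l + 8) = (l + 2)*(l + 4)*(l + 4)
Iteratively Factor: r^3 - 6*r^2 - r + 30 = (r - 5)*(r^2 - r - 6) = (r - 5)*(r + 2)*(r - 3)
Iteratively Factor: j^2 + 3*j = (j + 3)*(j)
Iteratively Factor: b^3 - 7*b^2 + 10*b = (b)*(b^2 - 7*b + 10) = b*(b - 5)*(b - 2)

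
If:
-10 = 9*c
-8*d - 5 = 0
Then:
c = -10/9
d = -5/8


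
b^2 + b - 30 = (b - 5)*(b + 6)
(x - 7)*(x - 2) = x^2 - 9*x + 14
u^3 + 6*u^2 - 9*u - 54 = (u - 3)*(u + 3)*(u + 6)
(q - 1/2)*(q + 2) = q^2 + 3*q/2 - 1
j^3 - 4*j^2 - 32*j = j*(j - 8)*(j + 4)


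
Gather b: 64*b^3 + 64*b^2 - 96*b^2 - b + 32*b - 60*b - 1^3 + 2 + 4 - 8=64*b^3 - 32*b^2 - 29*b - 3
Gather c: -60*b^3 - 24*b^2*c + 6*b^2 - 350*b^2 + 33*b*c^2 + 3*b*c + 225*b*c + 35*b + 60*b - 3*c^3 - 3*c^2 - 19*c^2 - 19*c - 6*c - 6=-60*b^3 - 344*b^2 + 95*b - 3*c^3 + c^2*(33*b - 22) + c*(-24*b^2 + 228*b - 25) - 6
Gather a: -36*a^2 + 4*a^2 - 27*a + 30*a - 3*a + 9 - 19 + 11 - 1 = -32*a^2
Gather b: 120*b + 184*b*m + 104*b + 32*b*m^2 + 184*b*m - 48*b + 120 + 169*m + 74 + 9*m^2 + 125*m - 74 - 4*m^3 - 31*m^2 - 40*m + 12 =b*(32*m^2 + 368*m + 176) - 4*m^3 - 22*m^2 + 254*m + 132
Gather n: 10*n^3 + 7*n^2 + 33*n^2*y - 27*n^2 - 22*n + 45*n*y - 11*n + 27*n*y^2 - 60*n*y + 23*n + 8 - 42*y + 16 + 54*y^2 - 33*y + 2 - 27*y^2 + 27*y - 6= 10*n^3 + n^2*(33*y - 20) + n*(27*y^2 - 15*y - 10) + 27*y^2 - 48*y + 20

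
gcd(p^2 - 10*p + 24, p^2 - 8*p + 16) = p - 4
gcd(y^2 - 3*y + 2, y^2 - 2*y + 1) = y - 1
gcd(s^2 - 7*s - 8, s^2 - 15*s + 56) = s - 8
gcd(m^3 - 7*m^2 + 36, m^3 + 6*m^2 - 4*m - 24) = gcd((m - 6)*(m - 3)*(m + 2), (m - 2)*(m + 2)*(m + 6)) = m + 2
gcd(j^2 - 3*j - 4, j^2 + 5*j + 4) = j + 1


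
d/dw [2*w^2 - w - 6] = 4*w - 1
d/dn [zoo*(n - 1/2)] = zoo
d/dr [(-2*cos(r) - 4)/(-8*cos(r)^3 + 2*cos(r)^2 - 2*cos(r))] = (31*sin(r)/2 + 23*sin(3*r)/2 + 2*sin(4*r))/((cos(2*r) + 1)*(cos(r) - 2*cos(2*r) - 3)^2)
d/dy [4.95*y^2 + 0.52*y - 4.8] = 9.9*y + 0.52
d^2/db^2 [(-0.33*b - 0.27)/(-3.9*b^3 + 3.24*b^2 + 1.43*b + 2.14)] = (30.1158*b^5 + 24.26112*b^4 - 43.978284*b^3 + 41.021532*b^2 + 7.297776*b - 4.65963)/(59.319*b^9 - 147.8412*b^8 + 57.57102*b^7 - 23.243544*b^6 + 141.136866*b^5 - 15.66234*b^4 - 8.833175*b^3 - 57.64197*b^2 - 19.646484*b - 9.800344)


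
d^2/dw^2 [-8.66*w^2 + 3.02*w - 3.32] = -17.3200000000000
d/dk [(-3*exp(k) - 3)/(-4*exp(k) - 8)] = 3*exp(k)/(4*(exp(k) + 2)^2)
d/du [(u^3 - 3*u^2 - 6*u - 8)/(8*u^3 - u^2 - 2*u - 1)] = (23*u^4 + 92*u^3 + 189*u^2 - 10*u - 10)/(64*u^6 - 16*u^5 - 31*u^4 - 12*u^3 + 6*u^2 + 4*u + 1)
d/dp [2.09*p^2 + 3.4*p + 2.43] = 4.18*p + 3.4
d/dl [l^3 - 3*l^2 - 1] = 3*l*(l - 2)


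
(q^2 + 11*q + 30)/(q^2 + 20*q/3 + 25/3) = 3*(q + 6)/(3*q + 5)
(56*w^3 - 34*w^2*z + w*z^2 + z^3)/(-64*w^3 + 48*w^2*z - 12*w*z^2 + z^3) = (-14*w^2 + 5*w*z + z^2)/(16*w^2 - 8*w*z + z^2)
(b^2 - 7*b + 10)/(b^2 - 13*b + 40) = (b - 2)/(b - 8)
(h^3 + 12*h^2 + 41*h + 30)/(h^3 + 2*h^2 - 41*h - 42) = (h^2 + 11*h + 30)/(h^2 + h - 42)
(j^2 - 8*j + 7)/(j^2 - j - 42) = (j - 1)/(j + 6)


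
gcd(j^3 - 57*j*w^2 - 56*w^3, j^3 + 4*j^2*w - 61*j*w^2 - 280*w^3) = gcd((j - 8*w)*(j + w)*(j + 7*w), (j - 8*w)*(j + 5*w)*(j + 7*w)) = -j^2 + j*w + 56*w^2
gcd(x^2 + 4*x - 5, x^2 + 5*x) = x + 5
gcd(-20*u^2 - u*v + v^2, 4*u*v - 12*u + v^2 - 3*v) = 4*u + v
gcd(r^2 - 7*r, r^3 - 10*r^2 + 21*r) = r^2 - 7*r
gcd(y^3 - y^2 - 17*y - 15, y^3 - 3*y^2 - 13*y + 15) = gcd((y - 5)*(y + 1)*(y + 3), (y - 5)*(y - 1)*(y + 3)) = y^2 - 2*y - 15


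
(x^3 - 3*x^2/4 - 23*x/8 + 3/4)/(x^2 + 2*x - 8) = (8*x^2 + 10*x - 3)/(8*(x + 4))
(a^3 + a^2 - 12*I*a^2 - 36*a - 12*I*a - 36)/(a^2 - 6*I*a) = a + 1 - 6*I - 6*I/a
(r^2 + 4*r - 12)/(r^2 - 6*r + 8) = (r + 6)/(r - 4)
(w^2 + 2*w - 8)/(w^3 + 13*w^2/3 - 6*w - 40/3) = 3*(w + 4)/(3*w^2 + 19*w + 20)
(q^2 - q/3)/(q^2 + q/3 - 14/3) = q*(3*q - 1)/(3*q^2 + q - 14)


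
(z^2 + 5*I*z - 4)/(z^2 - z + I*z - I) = (z + 4*I)/(z - 1)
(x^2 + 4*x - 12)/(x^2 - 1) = (x^2 + 4*x - 12)/(x^2 - 1)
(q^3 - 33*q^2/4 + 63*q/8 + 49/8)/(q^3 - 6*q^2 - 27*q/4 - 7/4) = (4*q - 7)/(2*(2*q + 1))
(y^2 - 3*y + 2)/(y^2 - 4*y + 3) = (y - 2)/(y - 3)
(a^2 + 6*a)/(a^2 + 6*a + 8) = a*(a + 6)/(a^2 + 6*a + 8)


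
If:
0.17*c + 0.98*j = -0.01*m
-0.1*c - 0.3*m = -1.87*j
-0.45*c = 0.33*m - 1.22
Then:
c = 110.00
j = -17.59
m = -146.31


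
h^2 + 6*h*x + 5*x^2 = (h + x)*(h + 5*x)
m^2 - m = m*(m - 1)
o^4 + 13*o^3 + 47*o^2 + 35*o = o*(o + 1)*(o + 5)*(o + 7)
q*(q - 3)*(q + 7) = q^3 + 4*q^2 - 21*q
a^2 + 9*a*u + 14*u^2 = (a + 2*u)*(a + 7*u)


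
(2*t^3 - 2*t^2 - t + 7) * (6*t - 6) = 12*t^4 - 24*t^3 + 6*t^2 + 48*t - 42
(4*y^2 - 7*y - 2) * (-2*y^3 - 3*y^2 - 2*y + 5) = -8*y^5 + 2*y^4 + 17*y^3 + 40*y^2 - 31*y - 10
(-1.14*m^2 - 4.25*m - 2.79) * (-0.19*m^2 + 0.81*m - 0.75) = 0.2166*m^4 - 0.1159*m^3 - 2.0574*m^2 + 0.9276*m + 2.0925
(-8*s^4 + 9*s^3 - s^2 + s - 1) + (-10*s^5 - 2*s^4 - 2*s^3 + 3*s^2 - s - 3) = -10*s^5 - 10*s^4 + 7*s^3 + 2*s^2 - 4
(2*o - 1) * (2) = 4*o - 2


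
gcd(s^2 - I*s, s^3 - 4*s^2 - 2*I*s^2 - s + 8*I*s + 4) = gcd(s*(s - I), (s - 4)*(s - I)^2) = s - I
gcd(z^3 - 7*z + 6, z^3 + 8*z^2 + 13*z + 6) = 1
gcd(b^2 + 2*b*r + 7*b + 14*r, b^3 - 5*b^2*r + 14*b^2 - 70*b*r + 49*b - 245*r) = b + 7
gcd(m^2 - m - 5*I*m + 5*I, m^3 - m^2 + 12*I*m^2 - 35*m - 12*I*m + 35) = m - 1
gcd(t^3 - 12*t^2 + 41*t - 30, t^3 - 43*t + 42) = t^2 - 7*t + 6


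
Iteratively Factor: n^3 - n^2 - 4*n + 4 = (n + 2)*(n^2 - 3*n + 2) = (n - 2)*(n + 2)*(n - 1)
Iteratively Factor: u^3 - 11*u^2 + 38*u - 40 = (u - 2)*(u^2 - 9*u + 20) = (u - 4)*(u - 2)*(u - 5)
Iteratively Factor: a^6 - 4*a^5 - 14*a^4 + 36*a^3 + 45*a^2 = (a)*(a^5 - 4*a^4 - 14*a^3 + 36*a^2 + 45*a) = a*(a + 3)*(a^4 - 7*a^3 + 7*a^2 + 15*a) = a*(a - 5)*(a + 3)*(a^3 - 2*a^2 - 3*a) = a*(a - 5)*(a + 1)*(a + 3)*(a^2 - 3*a) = a*(a - 5)*(a - 3)*(a + 1)*(a + 3)*(a)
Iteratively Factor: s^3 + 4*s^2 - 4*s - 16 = (s - 2)*(s^2 + 6*s + 8) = (s - 2)*(s + 4)*(s + 2)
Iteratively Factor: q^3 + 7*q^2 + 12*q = (q)*(q^2 + 7*q + 12) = q*(q + 4)*(q + 3)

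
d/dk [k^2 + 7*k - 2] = 2*k + 7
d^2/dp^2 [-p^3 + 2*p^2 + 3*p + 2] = 4 - 6*p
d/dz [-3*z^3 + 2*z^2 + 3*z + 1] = -9*z^2 + 4*z + 3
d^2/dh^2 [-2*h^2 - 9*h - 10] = -4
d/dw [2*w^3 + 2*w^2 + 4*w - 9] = 6*w^2 + 4*w + 4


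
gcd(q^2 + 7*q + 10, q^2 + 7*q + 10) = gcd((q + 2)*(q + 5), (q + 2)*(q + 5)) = q^2 + 7*q + 10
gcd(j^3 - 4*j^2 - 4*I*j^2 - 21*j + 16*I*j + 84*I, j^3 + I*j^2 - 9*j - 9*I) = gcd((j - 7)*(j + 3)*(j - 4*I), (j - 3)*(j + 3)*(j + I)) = j + 3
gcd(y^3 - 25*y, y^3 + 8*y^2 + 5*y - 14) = 1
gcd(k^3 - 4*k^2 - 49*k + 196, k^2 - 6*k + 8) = k - 4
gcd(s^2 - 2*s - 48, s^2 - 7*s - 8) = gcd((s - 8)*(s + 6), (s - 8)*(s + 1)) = s - 8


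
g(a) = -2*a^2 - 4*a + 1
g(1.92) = -14.05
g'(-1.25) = 1.00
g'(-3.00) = 8.00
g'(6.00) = -28.00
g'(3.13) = -16.52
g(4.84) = -65.21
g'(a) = -4*a - 4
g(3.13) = -31.11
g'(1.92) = -11.68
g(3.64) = -40.06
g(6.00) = -95.00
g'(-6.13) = 20.52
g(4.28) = -52.76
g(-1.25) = 2.88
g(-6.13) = -49.63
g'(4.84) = -23.36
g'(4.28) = -21.12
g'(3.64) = -18.56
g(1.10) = -5.82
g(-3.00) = -5.00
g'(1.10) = -8.40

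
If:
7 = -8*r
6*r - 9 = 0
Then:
No Solution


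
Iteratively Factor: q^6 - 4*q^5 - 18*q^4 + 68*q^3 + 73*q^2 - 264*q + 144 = (q - 4)*(q^5 - 18*q^3 - 4*q^2 + 57*q - 36) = (q - 4)*(q + 3)*(q^4 - 3*q^3 - 9*q^2 + 23*q - 12) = (q - 4)*(q + 3)^2*(q^3 - 6*q^2 + 9*q - 4) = (q - 4)*(q - 1)*(q + 3)^2*(q^2 - 5*q + 4) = (q - 4)*(q - 1)^2*(q + 3)^2*(q - 4)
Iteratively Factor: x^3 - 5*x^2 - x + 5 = (x - 5)*(x^2 - 1) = (x - 5)*(x + 1)*(x - 1)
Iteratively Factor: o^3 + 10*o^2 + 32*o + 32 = (o + 2)*(o^2 + 8*o + 16) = (o + 2)*(o + 4)*(o + 4)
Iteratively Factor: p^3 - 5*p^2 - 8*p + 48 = (p - 4)*(p^2 - p - 12) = (p - 4)^2*(p + 3)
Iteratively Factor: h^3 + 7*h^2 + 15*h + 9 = (h + 3)*(h^2 + 4*h + 3) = (h + 3)^2*(h + 1)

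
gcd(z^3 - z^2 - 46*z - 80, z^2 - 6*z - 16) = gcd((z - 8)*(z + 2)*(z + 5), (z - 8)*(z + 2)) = z^2 - 6*z - 16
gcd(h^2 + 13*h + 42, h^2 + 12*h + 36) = h + 6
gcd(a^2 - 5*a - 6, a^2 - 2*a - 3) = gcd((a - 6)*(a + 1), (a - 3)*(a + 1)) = a + 1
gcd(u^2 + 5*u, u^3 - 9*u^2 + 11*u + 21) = 1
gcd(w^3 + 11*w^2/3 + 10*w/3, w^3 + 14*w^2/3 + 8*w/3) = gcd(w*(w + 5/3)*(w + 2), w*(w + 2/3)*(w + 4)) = w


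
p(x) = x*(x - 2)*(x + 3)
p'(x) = x*(x - 2) + x*(x + 3) + (x - 2)*(x + 3) = 3*x^2 + 2*x - 6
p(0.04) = -0.24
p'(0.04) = -5.92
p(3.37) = 29.41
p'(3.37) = 34.81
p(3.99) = 55.50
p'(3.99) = 49.74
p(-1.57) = 8.02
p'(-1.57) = -1.75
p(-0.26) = 1.61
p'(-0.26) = -6.32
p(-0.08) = 0.49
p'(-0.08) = -6.14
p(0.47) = -2.50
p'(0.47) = -4.40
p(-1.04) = 6.20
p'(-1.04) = -4.84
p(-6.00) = -144.00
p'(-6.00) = 90.00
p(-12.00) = -1512.00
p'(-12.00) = 402.00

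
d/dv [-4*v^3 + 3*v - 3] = 3 - 12*v^2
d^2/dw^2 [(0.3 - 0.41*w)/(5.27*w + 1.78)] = 24.355832/(5.27*w + 1.78)^3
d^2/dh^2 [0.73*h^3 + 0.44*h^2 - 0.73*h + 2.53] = 4.38*h + 0.88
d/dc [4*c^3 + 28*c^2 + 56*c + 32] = 12*c^2 + 56*c + 56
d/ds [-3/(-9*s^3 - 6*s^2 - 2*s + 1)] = 3*(-27*s^2 - 12*s - 2)/(9*s^3 + 6*s^2 + 2*s - 1)^2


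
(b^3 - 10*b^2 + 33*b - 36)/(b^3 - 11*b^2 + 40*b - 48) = (b - 3)/(b - 4)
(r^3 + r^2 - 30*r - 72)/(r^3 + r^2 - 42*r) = (r^2 + 7*r + 12)/(r*(r + 7))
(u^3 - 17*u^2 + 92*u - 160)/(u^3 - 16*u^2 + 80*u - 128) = (u - 5)/(u - 4)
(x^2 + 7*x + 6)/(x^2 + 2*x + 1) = (x + 6)/(x + 1)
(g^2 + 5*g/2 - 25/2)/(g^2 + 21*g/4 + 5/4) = 2*(2*g - 5)/(4*g + 1)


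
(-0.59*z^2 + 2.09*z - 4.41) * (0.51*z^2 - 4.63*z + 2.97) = -0.3009*z^4 + 3.7976*z^3 - 13.6781*z^2 + 26.6256*z - 13.0977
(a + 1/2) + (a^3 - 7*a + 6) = a^3 - 6*a + 13/2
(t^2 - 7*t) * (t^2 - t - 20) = t^4 - 8*t^3 - 13*t^2 + 140*t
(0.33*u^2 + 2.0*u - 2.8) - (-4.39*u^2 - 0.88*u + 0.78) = 4.72*u^2 + 2.88*u - 3.58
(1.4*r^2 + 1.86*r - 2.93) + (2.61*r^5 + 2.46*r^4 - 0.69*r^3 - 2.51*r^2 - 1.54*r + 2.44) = 2.61*r^5 + 2.46*r^4 - 0.69*r^3 - 1.11*r^2 + 0.32*r - 0.49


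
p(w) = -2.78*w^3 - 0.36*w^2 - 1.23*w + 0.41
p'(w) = -8.34*w^2 - 0.72*w - 1.23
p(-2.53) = 46.24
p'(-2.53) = -52.79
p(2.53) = -50.03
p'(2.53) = -56.44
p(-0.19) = 0.65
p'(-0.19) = -1.39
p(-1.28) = 7.22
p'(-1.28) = -13.97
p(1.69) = -16.12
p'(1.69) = -26.27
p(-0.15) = 0.60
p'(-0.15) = -1.31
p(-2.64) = 52.30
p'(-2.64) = -57.46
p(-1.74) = 16.11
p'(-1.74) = -25.23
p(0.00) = 0.41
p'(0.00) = -1.23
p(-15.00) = 9320.36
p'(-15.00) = -1866.93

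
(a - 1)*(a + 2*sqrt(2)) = a^2 - a + 2*sqrt(2)*a - 2*sqrt(2)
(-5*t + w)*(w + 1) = -5*t*w - 5*t + w^2 + w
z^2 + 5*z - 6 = (z - 1)*(z + 6)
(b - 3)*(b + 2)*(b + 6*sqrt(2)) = b^3 - b^2 + 6*sqrt(2)*b^2 - 6*sqrt(2)*b - 6*b - 36*sqrt(2)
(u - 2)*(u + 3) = u^2 + u - 6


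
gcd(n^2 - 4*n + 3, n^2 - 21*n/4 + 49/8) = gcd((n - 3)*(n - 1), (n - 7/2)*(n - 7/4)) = 1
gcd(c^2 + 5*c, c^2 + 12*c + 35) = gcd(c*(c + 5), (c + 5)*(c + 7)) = c + 5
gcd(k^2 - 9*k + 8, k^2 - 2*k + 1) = k - 1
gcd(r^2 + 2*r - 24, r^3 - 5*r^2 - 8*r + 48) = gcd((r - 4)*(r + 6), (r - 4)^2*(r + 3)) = r - 4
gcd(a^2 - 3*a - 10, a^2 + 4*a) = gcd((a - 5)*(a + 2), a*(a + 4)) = 1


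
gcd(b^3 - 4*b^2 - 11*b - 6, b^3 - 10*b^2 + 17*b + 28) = b + 1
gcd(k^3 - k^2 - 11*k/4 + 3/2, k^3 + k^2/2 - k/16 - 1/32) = 1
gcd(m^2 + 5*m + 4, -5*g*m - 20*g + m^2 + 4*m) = m + 4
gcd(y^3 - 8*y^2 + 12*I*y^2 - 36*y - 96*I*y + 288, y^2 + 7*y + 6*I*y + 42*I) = y + 6*I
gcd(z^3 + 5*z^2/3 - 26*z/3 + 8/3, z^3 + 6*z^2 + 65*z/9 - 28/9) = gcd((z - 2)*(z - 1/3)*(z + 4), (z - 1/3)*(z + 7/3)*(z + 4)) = z^2 + 11*z/3 - 4/3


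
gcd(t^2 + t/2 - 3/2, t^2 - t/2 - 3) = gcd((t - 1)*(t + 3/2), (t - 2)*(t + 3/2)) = t + 3/2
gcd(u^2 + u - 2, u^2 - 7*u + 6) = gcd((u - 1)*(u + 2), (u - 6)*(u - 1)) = u - 1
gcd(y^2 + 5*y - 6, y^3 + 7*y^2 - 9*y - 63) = 1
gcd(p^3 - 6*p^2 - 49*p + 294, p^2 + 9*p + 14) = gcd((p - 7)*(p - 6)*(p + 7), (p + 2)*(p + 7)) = p + 7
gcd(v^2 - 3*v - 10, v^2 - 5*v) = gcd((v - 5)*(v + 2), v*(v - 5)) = v - 5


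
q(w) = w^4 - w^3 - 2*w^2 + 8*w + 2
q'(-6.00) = -940.00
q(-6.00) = 1394.00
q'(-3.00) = -115.00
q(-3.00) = 68.00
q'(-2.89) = -102.05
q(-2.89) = 56.07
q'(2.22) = 28.10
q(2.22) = 23.25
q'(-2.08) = -32.65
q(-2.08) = 4.42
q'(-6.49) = -1185.84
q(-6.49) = 1913.30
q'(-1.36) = -2.17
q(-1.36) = -6.64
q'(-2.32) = -48.82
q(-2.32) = 14.13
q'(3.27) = 102.70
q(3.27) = 86.15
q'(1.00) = 5.00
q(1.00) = 8.00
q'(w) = 4*w^3 - 3*w^2 - 4*w + 8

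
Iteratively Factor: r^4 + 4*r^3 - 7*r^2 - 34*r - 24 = (r + 4)*(r^3 - 7*r - 6) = (r + 1)*(r + 4)*(r^2 - r - 6) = (r + 1)*(r + 2)*(r + 4)*(r - 3)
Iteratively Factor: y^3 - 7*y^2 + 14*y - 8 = (y - 1)*(y^2 - 6*y + 8) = (y - 2)*(y - 1)*(y - 4)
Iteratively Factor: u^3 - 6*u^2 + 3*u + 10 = (u - 2)*(u^2 - 4*u - 5) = (u - 5)*(u - 2)*(u + 1)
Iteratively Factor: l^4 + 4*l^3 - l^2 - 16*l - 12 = (l + 2)*(l^3 + 2*l^2 - 5*l - 6) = (l + 2)*(l + 3)*(l^2 - l - 2) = (l + 1)*(l + 2)*(l + 3)*(l - 2)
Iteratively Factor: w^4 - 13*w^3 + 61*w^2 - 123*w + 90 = (w - 3)*(w^3 - 10*w^2 + 31*w - 30) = (w - 3)*(w - 2)*(w^2 - 8*w + 15) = (w - 5)*(w - 3)*(w - 2)*(w - 3)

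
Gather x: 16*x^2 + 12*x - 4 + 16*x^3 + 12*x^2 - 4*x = 16*x^3 + 28*x^2 + 8*x - 4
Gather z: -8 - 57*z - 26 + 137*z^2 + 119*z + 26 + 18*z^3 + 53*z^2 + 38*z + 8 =18*z^3 + 190*z^2 + 100*z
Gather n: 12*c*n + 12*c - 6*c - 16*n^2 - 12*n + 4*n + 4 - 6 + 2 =6*c - 16*n^2 + n*(12*c - 8)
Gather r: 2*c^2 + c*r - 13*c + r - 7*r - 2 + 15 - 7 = 2*c^2 - 13*c + r*(c - 6) + 6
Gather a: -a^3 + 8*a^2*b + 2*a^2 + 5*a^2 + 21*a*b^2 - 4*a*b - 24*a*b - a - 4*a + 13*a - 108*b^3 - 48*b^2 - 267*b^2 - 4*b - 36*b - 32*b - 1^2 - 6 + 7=-a^3 + a^2*(8*b + 7) + a*(21*b^2 - 28*b + 8) - 108*b^3 - 315*b^2 - 72*b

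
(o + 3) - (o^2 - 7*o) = -o^2 + 8*o + 3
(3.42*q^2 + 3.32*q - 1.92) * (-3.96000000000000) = -13.5432*q^2 - 13.1472*q + 7.6032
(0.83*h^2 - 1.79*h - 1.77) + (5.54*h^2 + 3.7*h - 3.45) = 6.37*h^2 + 1.91*h - 5.22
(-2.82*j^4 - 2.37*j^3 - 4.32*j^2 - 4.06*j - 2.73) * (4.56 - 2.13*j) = 6.0066*j^5 - 7.8111*j^4 - 1.6056*j^3 - 11.0514*j^2 - 12.6987*j - 12.4488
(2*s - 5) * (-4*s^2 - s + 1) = -8*s^3 + 18*s^2 + 7*s - 5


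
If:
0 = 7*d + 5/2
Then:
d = -5/14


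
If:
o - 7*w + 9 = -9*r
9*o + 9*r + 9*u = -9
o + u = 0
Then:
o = 7*w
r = -1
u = -7*w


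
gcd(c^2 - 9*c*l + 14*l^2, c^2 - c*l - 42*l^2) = c - 7*l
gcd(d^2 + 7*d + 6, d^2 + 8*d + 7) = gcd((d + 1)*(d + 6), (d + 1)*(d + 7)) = d + 1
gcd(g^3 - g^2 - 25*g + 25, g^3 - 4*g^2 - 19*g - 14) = 1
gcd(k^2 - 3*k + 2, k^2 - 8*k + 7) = k - 1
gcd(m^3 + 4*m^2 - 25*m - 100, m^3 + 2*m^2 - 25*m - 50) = m^2 - 25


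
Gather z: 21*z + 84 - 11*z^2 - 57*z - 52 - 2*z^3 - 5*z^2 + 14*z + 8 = -2*z^3 - 16*z^2 - 22*z + 40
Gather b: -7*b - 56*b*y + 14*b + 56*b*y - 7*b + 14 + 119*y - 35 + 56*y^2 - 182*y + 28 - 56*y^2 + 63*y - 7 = 0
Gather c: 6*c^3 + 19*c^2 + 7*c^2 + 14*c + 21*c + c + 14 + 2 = 6*c^3 + 26*c^2 + 36*c + 16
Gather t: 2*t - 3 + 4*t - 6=6*t - 9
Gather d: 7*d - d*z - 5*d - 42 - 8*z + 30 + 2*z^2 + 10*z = d*(2 - z) + 2*z^2 + 2*z - 12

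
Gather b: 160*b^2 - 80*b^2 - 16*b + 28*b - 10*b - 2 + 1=80*b^2 + 2*b - 1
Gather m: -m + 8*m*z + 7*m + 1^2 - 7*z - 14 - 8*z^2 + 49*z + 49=m*(8*z + 6) - 8*z^2 + 42*z + 36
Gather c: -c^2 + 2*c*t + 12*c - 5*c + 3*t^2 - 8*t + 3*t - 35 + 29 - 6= -c^2 + c*(2*t + 7) + 3*t^2 - 5*t - 12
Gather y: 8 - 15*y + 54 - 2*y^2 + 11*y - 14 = -2*y^2 - 4*y + 48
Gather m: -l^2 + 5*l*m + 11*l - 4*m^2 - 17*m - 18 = -l^2 + 11*l - 4*m^2 + m*(5*l - 17) - 18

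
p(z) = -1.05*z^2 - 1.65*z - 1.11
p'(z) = -2.1*z - 1.65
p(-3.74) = -9.63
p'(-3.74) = 6.20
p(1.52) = -6.04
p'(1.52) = -4.84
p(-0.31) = -0.70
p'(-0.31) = -1.00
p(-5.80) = -26.86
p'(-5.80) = 10.53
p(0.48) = -2.14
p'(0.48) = -2.66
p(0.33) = -1.77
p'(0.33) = -2.34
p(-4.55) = -15.34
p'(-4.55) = 7.90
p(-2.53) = -3.66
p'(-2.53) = 3.66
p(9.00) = -101.01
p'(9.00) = -20.55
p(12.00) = -172.11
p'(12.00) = -26.85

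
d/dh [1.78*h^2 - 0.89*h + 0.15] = 3.56*h - 0.89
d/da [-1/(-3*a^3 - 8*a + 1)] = (-9*a^2 - 8)/(3*a^3 + 8*a - 1)^2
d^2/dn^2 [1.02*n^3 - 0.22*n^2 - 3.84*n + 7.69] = 6.12*n - 0.44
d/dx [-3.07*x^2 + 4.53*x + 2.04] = 4.53 - 6.14*x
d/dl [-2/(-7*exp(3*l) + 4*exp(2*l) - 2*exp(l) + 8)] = (-42*exp(2*l) + 16*exp(l) - 4)*exp(l)/(7*exp(3*l) - 4*exp(2*l) + 2*exp(l) - 8)^2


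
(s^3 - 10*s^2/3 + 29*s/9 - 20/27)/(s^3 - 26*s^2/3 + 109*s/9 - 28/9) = (s - 5/3)/(s - 7)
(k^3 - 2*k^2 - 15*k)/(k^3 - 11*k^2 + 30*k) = (k + 3)/(k - 6)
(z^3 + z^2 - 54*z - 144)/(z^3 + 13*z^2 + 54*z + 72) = (z - 8)/(z + 4)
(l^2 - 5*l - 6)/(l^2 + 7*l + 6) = (l - 6)/(l + 6)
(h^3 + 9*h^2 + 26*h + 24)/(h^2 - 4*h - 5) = (h^3 + 9*h^2 + 26*h + 24)/(h^2 - 4*h - 5)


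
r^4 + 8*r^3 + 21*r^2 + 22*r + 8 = (r + 1)^2*(r + 2)*(r + 4)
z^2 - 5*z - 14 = (z - 7)*(z + 2)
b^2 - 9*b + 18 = (b - 6)*(b - 3)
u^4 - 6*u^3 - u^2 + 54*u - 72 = (u - 4)*(u - 3)*(u - 2)*(u + 3)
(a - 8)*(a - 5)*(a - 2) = a^3 - 15*a^2 + 66*a - 80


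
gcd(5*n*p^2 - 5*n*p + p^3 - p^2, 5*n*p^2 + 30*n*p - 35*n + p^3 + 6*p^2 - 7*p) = 5*n*p - 5*n + p^2 - p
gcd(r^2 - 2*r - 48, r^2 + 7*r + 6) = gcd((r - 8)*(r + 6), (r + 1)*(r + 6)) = r + 6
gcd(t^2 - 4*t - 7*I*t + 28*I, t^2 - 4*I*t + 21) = t - 7*I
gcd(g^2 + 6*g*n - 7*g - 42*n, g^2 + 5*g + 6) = 1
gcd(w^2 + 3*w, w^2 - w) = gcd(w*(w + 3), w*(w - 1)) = w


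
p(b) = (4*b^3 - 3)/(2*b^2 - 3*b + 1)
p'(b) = 12*b^2/(2*b^2 - 3*b + 1) + (3 - 4*b)*(4*b^3 - 3)/(2*b^2 - 3*b + 1)^2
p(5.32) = 14.39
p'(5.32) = 1.84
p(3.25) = 10.85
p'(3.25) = 1.47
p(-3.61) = -5.05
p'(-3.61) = 1.80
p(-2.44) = -3.02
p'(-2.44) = 1.63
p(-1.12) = -1.25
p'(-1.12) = 0.82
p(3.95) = 11.96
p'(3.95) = 1.68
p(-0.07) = -2.46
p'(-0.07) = -6.57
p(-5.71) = -8.97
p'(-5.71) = 1.91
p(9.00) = 21.42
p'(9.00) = 1.95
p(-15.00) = -27.22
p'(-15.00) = 1.99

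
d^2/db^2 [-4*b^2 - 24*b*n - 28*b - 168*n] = -8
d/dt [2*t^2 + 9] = 4*t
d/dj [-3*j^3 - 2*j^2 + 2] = j*(-9*j - 4)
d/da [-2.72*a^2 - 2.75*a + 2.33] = -5.44*a - 2.75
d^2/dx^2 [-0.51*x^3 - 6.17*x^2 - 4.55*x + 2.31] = -3.06*x - 12.34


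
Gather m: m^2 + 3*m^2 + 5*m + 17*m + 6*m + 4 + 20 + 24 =4*m^2 + 28*m + 48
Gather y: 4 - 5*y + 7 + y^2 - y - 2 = y^2 - 6*y + 9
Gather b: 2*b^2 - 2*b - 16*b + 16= 2*b^2 - 18*b + 16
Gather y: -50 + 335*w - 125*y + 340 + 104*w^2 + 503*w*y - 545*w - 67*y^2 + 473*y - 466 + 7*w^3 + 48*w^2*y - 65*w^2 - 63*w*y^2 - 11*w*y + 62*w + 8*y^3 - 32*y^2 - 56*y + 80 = 7*w^3 + 39*w^2 - 148*w + 8*y^3 + y^2*(-63*w - 99) + y*(48*w^2 + 492*w + 292) - 96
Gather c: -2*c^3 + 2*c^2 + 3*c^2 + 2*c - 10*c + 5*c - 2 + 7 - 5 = -2*c^3 + 5*c^2 - 3*c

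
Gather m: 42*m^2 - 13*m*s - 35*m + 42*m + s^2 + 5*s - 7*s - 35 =42*m^2 + m*(7 - 13*s) + s^2 - 2*s - 35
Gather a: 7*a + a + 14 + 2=8*a + 16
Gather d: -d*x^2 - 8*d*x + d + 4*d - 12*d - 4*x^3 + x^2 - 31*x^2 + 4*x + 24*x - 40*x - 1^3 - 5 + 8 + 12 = d*(-x^2 - 8*x - 7) - 4*x^3 - 30*x^2 - 12*x + 14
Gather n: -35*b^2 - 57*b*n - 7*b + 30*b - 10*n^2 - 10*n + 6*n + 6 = -35*b^2 + 23*b - 10*n^2 + n*(-57*b - 4) + 6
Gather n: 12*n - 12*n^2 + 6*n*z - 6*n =-12*n^2 + n*(6*z + 6)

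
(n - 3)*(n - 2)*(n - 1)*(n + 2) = n^4 - 4*n^3 - n^2 + 16*n - 12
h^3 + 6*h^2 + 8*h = h*(h + 2)*(h + 4)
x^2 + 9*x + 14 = (x + 2)*(x + 7)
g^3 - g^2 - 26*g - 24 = (g - 6)*(g + 1)*(g + 4)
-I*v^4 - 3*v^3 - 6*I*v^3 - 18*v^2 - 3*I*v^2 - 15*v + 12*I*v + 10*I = (v + 5)*(v - 2*I)*(v - I)*(-I*v - I)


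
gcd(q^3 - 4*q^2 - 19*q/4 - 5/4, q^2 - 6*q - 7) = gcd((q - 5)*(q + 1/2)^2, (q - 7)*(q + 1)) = 1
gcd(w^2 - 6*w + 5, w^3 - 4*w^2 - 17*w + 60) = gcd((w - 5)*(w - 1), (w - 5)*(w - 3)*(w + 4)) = w - 5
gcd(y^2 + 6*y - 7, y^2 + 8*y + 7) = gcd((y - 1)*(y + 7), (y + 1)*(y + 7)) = y + 7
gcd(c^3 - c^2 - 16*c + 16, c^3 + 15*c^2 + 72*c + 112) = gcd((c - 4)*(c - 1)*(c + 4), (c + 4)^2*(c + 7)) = c + 4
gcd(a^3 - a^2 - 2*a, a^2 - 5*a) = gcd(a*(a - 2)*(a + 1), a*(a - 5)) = a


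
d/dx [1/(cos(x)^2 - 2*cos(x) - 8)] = 2*(cos(x) - 1)*sin(x)/(sin(x)^2 + 2*cos(x) + 7)^2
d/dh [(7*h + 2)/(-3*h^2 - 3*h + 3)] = (-7*h^2 - 7*h + (2*h + 1)*(7*h + 2) + 7)/(3*(h^2 + h - 1)^2)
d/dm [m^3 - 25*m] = 3*m^2 - 25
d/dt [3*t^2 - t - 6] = 6*t - 1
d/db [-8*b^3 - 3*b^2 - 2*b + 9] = -24*b^2 - 6*b - 2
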